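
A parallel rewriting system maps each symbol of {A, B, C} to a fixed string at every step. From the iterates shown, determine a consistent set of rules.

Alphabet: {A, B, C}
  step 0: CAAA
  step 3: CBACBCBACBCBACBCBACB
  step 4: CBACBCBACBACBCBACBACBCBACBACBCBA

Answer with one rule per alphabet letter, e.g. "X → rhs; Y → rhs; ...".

  step 3 ⇒ step 4: CBACBCBACBCBACBCBACB ⇒ CB·A·CB·CB·A·CB·A·CB·CB·A·CB·A·CB·CB·A·CB·A·CB·CB·A
    A ↦ CB
    B ↦ A
    C ↦ CB

A->CB, B->A, C->CB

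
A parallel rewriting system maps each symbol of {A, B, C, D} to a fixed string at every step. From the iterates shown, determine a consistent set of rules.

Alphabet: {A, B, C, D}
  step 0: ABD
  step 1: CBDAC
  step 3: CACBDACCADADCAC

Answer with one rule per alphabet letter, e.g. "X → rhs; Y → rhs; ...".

  step 0 ⇒ step 1: ABD ⇒ C·BD·AC
    A ↦ C
    B ↦ BD
    D ↦ AC
    C ↦ AD  (constrained at step 1)

A->C, B->BD, C->AD, D->AC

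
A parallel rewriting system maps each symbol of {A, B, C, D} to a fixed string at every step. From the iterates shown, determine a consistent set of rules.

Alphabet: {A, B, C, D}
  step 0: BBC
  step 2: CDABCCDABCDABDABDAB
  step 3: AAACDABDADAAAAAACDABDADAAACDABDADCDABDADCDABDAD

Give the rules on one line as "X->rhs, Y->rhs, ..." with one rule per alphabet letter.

A->DAB, B->DAD, C->AAA, D->C

  step 2 ⇒ step 3: CDABCCDABCDABDABDAB ⇒ AAA·C·DAB·DAD·AAA·AAA·C·DAB·DAD·AAA·C·DAB·DAD·C·DAB·DAD·C·DAB·DAD
    A ↦ DAB
    B ↦ DAD
    C ↦ AAA
    D ↦ C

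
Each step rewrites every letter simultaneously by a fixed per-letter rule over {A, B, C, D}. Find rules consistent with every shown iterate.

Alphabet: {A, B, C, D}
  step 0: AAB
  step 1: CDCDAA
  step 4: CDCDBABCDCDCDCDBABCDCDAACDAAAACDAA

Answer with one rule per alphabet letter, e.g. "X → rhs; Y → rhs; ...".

  step 0 ⇒ step 1: AAB ⇒ CD·CD·AA
    A ↦ CD
    B ↦ AA
    C ↦ BA  (constrained at step 1)
    D ↦ B  (constrained at step 1)

A->CD, B->AA, C->BA, D->B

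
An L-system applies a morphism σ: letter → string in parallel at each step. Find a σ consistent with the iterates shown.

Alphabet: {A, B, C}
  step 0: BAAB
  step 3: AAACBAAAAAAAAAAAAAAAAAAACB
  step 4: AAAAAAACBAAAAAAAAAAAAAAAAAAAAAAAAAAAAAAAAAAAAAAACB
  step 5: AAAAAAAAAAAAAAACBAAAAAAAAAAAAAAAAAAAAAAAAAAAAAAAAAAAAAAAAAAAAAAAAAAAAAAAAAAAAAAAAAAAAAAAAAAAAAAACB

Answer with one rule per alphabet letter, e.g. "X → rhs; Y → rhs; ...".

  step 4 ⇒ step 5: AAAAAAACBAAAAAAAAAAAAAAAAAAAAAAAAAAAAAAAAAAAAAAACB ⇒ AA·AA·AA·AA·AA·AA·AA·A·CB·AA·AA·AA·AA·AA·AA·AA·AA·AA·AA·AA·AA·AA·AA·AA·AA·AA·AA·AA·AA·AA·AA·AA·AA·AA·AA·AA·AA·AA·AA·AA·AA·AA·AA·AA·AA·AA·AA·AA·A·CB
    A ↦ AA
    B ↦ CB
    C ↦ A

A->AA, B->CB, C->A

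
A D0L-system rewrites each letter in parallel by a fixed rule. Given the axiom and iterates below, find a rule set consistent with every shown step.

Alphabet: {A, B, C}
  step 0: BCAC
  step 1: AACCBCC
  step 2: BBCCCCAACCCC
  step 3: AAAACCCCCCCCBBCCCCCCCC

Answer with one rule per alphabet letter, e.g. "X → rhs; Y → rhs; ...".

  step 2 ⇒ step 3: BBCCCCAACCCC ⇒ AA·AA·CC·CC·CC·CC·B·B·CC·CC·CC·CC
    A ↦ B
    B ↦ AA
    C ↦ CC

A->B, B->AA, C->CC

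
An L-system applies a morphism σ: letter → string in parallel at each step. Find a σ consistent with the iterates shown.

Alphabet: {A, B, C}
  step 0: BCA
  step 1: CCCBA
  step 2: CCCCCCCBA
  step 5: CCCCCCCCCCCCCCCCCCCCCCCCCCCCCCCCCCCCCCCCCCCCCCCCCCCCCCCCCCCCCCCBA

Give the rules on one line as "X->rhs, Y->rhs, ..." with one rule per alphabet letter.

  step 1 ⇒ step 2: CCCBA ⇒ CC·CC·CC·C·BA
    A ↦ BA
    B ↦ C
    C ↦ CC

A->BA, B->C, C->CC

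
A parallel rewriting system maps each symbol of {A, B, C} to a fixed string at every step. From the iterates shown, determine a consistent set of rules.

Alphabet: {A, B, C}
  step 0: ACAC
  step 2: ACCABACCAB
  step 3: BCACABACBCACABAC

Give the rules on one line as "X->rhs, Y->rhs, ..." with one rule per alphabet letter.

  step 2 ⇒ step 3: ACCABACCAB ⇒ B·CA·CA·B·AC·B·CA·CA·B·AC
    A ↦ B
    B ↦ AC
    C ↦ CA

A->B, B->AC, C->CA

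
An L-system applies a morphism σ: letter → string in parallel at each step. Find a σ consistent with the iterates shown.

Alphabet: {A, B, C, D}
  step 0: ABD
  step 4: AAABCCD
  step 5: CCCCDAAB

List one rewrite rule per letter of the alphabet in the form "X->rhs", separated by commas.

  step 4 ⇒ step 5: AAABCCD ⇒ C·C·C·CD·A·A·B
    A ↦ C
    B ↦ CD
    C ↦ A
    D ↦ B

A->C, B->CD, C->A, D->B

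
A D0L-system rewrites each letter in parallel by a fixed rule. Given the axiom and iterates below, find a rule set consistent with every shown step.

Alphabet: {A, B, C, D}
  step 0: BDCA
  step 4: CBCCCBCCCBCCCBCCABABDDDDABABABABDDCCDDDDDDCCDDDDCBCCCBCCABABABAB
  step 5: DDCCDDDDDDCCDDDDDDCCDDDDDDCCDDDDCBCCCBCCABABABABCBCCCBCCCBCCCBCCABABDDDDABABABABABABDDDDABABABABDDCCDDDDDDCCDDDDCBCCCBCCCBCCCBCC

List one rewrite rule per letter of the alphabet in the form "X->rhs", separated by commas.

  step 4 ⇒ step 5: CBCCCBCCCBCCCBCCABABDDDDABABABABDDCCDDDDDDCCDDDDCBCCCBCCABABABAB ⇒ DD·CC·DD·DD·DD·CC·DD·DD·DD·CC·DD·DD·DD·CC·DD·DD·CB·CC·CB·CC·AB·AB·AB·AB·CB·CC·CB·CC·CB·CC·CB·CC·AB·AB·DD·DD·AB·AB·AB·AB·AB·AB·DD·DD·AB·AB·AB·AB·DD·CC·DD·DD·DD·CC·DD·DD·CB·CC·CB·CC·CB·CC·CB·CC
    A ↦ CB
    B ↦ CC
    C ↦ DD
    D ↦ AB

A->CB, B->CC, C->DD, D->AB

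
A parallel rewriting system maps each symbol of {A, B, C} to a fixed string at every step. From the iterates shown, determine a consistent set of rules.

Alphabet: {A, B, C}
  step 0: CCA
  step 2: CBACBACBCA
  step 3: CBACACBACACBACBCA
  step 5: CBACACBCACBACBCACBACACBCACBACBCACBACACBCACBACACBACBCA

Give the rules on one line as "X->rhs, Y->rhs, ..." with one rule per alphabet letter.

A->CA, B->A, C->CB

  step 2 ⇒ step 3: CBACBACBCA ⇒ CB·A·CA·CB·A·CA·CB·A·CB·CA
    A ↦ CA
    B ↦ A
    C ↦ CB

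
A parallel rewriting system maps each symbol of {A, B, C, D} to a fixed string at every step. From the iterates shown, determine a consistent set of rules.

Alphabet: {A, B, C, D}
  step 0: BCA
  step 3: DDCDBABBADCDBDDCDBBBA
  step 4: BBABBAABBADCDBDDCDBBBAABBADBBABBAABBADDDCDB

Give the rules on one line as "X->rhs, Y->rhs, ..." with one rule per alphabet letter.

A->CDB, B->D, C->A, D->BBA

  step 3 ⇒ step 4: DDCDBABBADCDBDDCDBBBA ⇒ BBA·BBA·A·BBA·D·CDB·D·D·CDB·BBA·A·BBA·D·BBA·BBA·A·BBA·D·D·D·CDB
    A ↦ CDB
    B ↦ D
    C ↦ A
    D ↦ BBA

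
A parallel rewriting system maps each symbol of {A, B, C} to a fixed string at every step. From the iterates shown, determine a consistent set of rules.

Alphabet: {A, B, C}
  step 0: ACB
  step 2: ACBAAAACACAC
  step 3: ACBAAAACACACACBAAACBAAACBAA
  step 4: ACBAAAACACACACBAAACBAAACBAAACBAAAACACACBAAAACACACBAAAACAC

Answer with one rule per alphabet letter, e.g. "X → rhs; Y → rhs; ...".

A->AC, B->A, C->BAA

  step 3 ⇒ step 4: ACBAAAACACACACBAAACBAAACBAA ⇒ AC·BAA·A·AC·AC·AC·AC·BAA·AC·BAA·AC·BAA·AC·BAA·A·AC·AC·AC·BAA·A·AC·AC·AC·BAA·A·AC·AC
    A ↦ AC
    B ↦ A
    C ↦ BAA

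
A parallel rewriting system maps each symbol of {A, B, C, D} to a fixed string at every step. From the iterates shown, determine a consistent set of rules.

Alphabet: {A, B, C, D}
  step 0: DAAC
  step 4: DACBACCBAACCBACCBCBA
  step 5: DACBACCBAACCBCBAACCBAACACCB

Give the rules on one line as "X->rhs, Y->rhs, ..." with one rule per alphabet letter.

A->CB, B->C, C->A, D->DA

  step 4 ⇒ step 5: DACBACCBAACCBACCBCBA ⇒ DA·CB·A·C·CB·A·A·C·CB·CB·A·A·C·CB·A·A·C·A·C·CB
    A ↦ CB
    B ↦ C
    C ↦ A
    D ↦ DA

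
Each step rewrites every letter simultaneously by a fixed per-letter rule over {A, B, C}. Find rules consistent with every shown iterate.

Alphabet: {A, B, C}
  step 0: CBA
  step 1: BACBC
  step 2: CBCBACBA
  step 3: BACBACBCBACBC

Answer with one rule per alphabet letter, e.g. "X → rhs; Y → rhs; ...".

A->BC, B->C, C->BA

  step 2 ⇒ step 3: CBCBACBA ⇒ BA·C·BA·C·BC·BA·C·BC
    A ↦ BC
    B ↦ C
    C ↦ BA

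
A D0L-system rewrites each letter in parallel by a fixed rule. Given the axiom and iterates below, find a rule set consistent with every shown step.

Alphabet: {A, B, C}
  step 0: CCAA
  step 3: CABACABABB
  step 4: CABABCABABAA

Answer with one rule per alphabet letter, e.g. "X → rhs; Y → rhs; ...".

A->B, B->A, C->CA

  step 3 ⇒ step 4: CABACABABB ⇒ CA·B·A·B·CA·B·A·B·A·A
    A ↦ B
    B ↦ A
    C ↦ CA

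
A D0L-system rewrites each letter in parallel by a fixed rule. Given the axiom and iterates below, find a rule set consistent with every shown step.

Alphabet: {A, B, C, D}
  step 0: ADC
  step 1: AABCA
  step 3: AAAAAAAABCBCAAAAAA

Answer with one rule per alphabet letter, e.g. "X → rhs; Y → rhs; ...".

A->AA, B->DD, C->A, D->BC

  step 0 ⇒ step 1: ADC ⇒ AA·BC·A
    A ↦ AA
    C ↦ A
    D ↦ BC
    B ↦ DD  (constrained at step 1)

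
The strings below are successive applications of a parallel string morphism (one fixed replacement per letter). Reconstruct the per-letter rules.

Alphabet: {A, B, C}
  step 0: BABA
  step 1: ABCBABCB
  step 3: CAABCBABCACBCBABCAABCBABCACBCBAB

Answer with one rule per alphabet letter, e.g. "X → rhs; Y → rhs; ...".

  step 0 ⇒ step 1: BABA ⇒ AB·CB·AB·CB
    A ↦ CB
    B ↦ AB
    C ↦ CA  (constrained at step 1)

A->CB, B->AB, C->CA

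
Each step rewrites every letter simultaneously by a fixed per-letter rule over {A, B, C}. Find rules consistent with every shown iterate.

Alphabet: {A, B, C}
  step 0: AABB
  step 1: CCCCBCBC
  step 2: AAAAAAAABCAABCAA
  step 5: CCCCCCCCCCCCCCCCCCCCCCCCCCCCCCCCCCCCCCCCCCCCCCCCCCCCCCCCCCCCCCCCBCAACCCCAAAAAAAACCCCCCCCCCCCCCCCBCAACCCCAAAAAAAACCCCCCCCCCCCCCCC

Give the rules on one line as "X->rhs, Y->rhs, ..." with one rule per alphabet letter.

  step 1 ⇒ step 2: CCCCBCBC ⇒ AA·AA·AA·AA·BC·AA·BC·AA
    B ↦ BC
    C ↦ AA
  step 0 ⇒ step 1: AABB ⇒ CC·CC·BC·BC
    A ↦ CC

A->CC, B->BC, C->AA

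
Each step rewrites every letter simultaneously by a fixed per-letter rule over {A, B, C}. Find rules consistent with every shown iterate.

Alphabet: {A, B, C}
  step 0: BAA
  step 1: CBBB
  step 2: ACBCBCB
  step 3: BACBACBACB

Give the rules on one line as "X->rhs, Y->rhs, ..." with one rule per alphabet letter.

A->B, B->CB, C->A

  step 2 ⇒ step 3: ACBCBCB ⇒ B·A·CB·A·CB·A·CB
    A ↦ B
    B ↦ CB
    C ↦ A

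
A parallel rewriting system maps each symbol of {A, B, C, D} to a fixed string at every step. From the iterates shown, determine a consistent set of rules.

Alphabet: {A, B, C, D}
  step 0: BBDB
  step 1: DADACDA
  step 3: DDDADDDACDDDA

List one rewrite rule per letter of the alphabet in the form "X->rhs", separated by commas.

  step 0 ⇒ step 1: BBDB ⇒ DA·DA·C·DA
    B ↦ DA
    D ↦ C
    A ↦ CB  (constrained at step 1)
    C ↦ D  (constrained at step 1)

A->CB, B->DA, C->D, D->C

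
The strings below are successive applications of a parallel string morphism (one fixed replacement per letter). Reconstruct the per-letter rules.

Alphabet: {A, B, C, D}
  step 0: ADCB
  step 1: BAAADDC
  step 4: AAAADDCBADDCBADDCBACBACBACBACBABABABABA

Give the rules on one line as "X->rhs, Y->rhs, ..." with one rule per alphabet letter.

  step 0 ⇒ step 1: ADCB ⇒ BA·AA·DD·C
    A ↦ BA
    B ↦ C
    C ↦ DD
    D ↦ AA

A->BA, B->C, C->DD, D->AA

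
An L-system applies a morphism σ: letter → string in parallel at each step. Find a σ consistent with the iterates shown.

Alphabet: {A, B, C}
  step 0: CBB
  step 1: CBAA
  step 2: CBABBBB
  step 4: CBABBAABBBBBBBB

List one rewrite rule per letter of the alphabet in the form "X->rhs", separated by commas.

A->BB, B->A, C->CB

  step 1 ⇒ step 2: CBAA ⇒ CB·A·BB·BB
    A ↦ BB
    B ↦ A
    C ↦ CB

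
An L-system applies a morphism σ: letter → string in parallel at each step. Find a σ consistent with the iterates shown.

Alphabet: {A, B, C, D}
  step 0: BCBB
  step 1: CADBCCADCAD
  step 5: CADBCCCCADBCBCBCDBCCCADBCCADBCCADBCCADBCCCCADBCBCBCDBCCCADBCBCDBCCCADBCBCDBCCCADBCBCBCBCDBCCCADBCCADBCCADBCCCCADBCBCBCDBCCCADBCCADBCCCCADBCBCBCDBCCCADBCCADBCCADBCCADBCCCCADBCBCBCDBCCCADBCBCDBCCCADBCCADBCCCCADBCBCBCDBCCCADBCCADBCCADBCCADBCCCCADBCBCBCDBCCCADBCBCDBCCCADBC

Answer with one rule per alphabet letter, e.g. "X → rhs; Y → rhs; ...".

  step 0 ⇒ step 1: BCBB ⇒ CAD·BC·CAD·CAD
    B ↦ CAD
    C ↦ BC
    A ↦ DB  (constrained at step 1)
    D ↦ CC  (constrained at step 1)

A->DB, B->CAD, C->BC, D->CC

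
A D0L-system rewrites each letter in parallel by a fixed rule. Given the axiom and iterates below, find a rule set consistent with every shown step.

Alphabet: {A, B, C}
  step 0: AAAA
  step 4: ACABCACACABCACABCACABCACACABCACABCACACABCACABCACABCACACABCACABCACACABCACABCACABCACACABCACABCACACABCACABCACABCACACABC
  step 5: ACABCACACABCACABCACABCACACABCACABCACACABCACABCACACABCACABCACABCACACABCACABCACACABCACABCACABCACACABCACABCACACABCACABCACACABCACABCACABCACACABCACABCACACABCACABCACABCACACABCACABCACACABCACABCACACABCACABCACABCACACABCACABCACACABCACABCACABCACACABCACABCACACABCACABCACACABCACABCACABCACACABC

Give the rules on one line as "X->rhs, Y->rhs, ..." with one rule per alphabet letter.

  step 4 ⇒ step 5: ACABCACACABCACABCACABCACACABCACABCACACABCACABCACABCACACABCACABCACACABCACABCACABCACACABCACABCACACABCACABCACABCACACABC ⇒ AC·ABC·AC·AC·ABC·AC·ABC·AC·ABC·AC·AC·ABC·AC·ABC·AC·AC·ABC·AC·ABC·AC·AC·ABC·AC·ABC·AC·ABC·AC·AC·ABC·AC·ABC·AC·AC·ABC·AC·ABC·AC·ABC·AC·AC·ABC·AC·ABC·AC·AC·ABC·AC·ABC·AC·AC·ABC·AC·ABC·AC·ABC·AC·AC·ABC·AC·ABC·AC·AC·ABC·AC·ABC·AC·ABC·AC·AC·ABC·AC·ABC·AC·AC·ABC·AC·ABC·AC·AC·ABC·AC·ABC·AC·ABC·AC·AC·ABC·AC·ABC·AC·AC·ABC·AC·ABC·AC·ABC·AC·AC·ABC·AC·ABC·AC·AC·ABC·AC·ABC·AC·AC·ABC·AC·ABC·AC·ABC·AC·AC·ABC
    A ↦ AC
    B ↦ AC
    C ↦ ABC

A->AC, B->AC, C->ABC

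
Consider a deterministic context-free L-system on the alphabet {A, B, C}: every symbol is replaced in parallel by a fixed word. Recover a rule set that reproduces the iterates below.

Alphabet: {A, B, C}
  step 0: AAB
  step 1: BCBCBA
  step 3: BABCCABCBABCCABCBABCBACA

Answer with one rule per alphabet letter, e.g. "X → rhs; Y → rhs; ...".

A->BC, B->BA, C->CA

  step 0 ⇒ step 1: AAB ⇒ BC·BC·BA
    A ↦ BC
    B ↦ BA
    C ↦ CA  (constrained at step 1)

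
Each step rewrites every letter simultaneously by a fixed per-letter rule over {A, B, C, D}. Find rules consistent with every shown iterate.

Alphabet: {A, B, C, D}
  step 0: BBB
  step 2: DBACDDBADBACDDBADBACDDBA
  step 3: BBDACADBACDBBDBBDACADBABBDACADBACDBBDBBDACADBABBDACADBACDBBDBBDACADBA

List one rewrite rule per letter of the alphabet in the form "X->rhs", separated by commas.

A->DBA, B->ACA, C->CD, D->BBD

  step 2 ⇒ step 3: DBACDDBADBACDDBADBACDDBA ⇒ BBD·ACA·DBA·CD·BBD·BBD·ACA·DBA·BBD·ACA·DBA·CD·BBD·BBD·ACA·DBA·BBD·ACA·DBA·CD·BBD·BBD·ACA·DBA
    A ↦ DBA
    B ↦ ACA
    C ↦ CD
    D ↦ BBD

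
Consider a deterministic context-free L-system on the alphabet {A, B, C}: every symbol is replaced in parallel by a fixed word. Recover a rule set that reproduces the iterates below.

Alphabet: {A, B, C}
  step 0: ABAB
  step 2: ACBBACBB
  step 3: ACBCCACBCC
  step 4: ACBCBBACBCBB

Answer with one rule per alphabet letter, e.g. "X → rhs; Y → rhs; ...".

A->AC, B->C, C->B

  step 3 ⇒ step 4: ACBCCACBCC ⇒ AC·B·C·B·B·AC·B·C·B·B
    A ↦ AC
    B ↦ C
    C ↦ B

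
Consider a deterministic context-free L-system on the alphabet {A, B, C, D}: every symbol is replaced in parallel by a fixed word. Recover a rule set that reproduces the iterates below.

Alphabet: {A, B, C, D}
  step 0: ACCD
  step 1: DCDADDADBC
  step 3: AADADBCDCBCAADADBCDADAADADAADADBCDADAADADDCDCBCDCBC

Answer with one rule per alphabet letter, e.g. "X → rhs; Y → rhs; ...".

A->DC, B->AA, C->DAD, D->BC

  step 0 ⇒ step 1: ACCD ⇒ DC·DAD·DAD·BC
    A ↦ DC
    C ↦ DAD
    D ↦ BC
    B ↦ AA  (constrained at step 1)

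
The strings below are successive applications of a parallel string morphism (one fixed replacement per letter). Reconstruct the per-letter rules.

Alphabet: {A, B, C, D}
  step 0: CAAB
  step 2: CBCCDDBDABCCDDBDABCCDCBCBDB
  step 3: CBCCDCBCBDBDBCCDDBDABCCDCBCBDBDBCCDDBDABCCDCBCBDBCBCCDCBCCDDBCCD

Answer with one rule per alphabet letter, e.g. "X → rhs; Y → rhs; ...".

  step 2 ⇒ step 3: CBCCDDBDABCCDDBDABCCDCBCBDB ⇒ CB·CCD·CB·CB·DB·DB·CCD·DB·DAB·CCD·CB·CB·DB·DB·CCD·DB·DAB·CCD·CB·CB·DB·CB·CCD·CB·CCD·DB·CCD
    A ↦ DAB
    B ↦ CCD
    C ↦ CB
    D ↦ DB

A->DAB, B->CCD, C->CB, D->DB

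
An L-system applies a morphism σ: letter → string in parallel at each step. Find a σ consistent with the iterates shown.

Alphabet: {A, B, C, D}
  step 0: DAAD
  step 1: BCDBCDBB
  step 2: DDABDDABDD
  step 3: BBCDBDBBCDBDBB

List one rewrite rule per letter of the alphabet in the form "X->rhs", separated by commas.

  step 2 ⇒ step 3: DDABDDABDD ⇒ B·B·CDB·D·B·B·CDB·D·B·B
    A ↦ CDB
    B ↦ D
    D ↦ B
  step 1 ⇒ step 2: BCDBCDBB ⇒ D·DA·B·D·DA·B·D·D
    C ↦ DA

A->CDB, B->D, C->DA, D->B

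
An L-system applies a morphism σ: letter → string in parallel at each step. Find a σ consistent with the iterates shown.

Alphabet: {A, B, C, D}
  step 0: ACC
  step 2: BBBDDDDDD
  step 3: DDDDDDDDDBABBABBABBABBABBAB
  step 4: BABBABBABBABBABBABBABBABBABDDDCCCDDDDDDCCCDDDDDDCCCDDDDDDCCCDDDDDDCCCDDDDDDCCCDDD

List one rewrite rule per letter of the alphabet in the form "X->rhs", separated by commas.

  step 3 ⇒ step 4: DDDDDDDDDBABBABBABBABBABBAB ⇒ BAB·BAB·BAB·BAB·BAB·BAB·BAB·BAB·BAB·DDD·CCC·DDD·DDD·CCC·DDD·DDD·CCC·DDD·DDD·CCC·DDD·DDD·CCC·DDD·DDD·CCC·DDD
    A ↦ CCC
    B ↦ DDD
    D ↦ BAB
    C ↦ B  (constrained at step 0)

A->CCC, B->DDD, C->B, D->BAB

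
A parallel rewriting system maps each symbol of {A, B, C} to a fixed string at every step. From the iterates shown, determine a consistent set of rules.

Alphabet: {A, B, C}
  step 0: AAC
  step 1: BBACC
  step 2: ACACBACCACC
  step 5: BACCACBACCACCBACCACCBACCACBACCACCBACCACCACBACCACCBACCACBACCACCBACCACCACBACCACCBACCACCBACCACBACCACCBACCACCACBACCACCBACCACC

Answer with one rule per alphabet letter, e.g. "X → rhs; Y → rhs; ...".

  step 1 ⇒ step 2: BBACC ⇒ AC·AC·B·ACC·ACC
    A ↦ B
    B ↦ AC
    C ↦ ACC

A->B, B->AC, C->ACC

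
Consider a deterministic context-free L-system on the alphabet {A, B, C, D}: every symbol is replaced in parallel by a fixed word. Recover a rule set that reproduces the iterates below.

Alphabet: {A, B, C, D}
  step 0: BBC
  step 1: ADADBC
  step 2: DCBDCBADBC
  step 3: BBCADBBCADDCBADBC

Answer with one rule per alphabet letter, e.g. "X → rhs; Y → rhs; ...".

  step 2 ⇒ step 3: DCBDCBADBC ⇒ B·BC·AD·B·BC·AD·DC·B·AD·BC
    A ↦ DC
    B ↦ AD
    C ↦ BC
    D ↦ B

A->DC, B->AD, C->BC, D->B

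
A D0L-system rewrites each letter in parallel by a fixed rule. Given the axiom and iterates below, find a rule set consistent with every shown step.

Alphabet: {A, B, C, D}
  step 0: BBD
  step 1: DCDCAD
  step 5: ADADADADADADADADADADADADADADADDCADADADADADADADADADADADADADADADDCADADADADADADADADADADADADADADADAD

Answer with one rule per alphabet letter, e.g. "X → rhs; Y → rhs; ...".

A->AD, B->DC, C->DB, D->AD

  step 0 ⇒ step 1: BBD ⇒ DC·DC·AD
    B ↦ DC
    D ↦ AD
    A ↦ AD  (constrained at step 1)
    C ↦ DB  (constrained at step 1)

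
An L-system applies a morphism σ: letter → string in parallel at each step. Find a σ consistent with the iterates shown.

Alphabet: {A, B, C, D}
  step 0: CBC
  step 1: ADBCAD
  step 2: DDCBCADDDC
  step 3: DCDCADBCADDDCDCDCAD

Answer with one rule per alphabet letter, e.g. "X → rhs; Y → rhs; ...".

  step 2 ⇒ step 3: DDCBCADDDC ⇒ DC·DC·AD·BC·AD·D·DC·DC·DC·AD
    A ↦ D
    B ↦ BC
    C ↦ AD
    D ↦ DC

A->D, B->BC, C->AD, D->DC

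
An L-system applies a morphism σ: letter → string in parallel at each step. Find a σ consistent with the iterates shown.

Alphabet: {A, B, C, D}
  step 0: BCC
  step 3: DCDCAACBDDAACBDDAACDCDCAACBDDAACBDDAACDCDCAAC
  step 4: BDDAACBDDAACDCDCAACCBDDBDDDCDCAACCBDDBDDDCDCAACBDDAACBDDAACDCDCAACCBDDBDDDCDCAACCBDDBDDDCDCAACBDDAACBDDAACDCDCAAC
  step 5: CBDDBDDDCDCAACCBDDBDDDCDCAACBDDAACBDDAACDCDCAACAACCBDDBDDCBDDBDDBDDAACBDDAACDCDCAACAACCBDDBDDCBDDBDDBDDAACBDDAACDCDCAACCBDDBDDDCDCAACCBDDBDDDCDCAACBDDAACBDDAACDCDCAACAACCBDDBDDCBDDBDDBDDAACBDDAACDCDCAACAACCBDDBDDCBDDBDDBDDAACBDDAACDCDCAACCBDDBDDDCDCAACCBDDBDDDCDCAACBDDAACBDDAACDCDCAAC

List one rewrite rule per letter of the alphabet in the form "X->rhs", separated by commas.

A->DC, B->C, C->AAC, D->BDD

  step 4 ⇒ step 5: BDDAACBDDAACDCDCAACCBDDBDDDCDCAACCBDDBDDDCDCAACBDDAACBDDAACDCDCAACCBDDBDDDCDCAACCBDDBDDDCDCAACBDDAACBDDAACDCDCAAC ⇒ C·BDD·BDD·DC·DC·AAC·C·BDD·BDD·DC·DC·AAC·BDD·AAC·BDD·AAC·DC·DC·AAC·AAC·C·BDD·BDD·C·BDD·BDD·BDD·AAC·BDD·AAC·DC·DC·AAC·AAC·C·BDD·BDD·C·BDD·BDD·BDD·AAC·BDD·AAC·DC·DC·AAC·C·BDD·BDD·DC·DC·AAC·C·BDD·BDD·DC·DC·AAC·BDD·AAC·BDD·AAC·DC·DC·AAC·AAC·C·BDD·BDD·C·BDD·BDD·BDD·AAC·BDD·AAC·DC·DC·AAC·AAC·C·BDD·BDD·C·BDD·BDD·BDD·AAC·BDD·AAC·DC·DC·AAC·C·BDD·BDD·DC·DC·AAC·C·BDD·BDD·DC·DC·AAC·BDD·AAC·BDD·AAC·DC·DC·AAC
    A ↦ DC
    B ↦ C
    C ↦ AAC
    D ↦ BDD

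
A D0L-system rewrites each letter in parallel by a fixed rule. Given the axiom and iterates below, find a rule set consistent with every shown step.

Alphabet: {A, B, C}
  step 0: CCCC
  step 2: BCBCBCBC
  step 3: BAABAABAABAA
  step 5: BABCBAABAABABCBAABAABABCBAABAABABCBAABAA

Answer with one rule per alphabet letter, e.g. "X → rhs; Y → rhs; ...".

  step 2 ⇒ step 3: BCBCBCBC ⇒ BA·A·BA·A·BA·A·BA·A
    B ↦ BA
    C ↦ A
    A ↦ BC  (constrained at step 3)

A->BC, B->BA, C->A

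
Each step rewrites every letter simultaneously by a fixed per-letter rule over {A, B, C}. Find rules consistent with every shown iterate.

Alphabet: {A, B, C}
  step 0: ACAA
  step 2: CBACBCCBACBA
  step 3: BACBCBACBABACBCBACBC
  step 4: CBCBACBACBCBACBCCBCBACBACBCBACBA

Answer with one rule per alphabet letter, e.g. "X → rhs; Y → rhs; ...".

  step 3 ⇒ step 4: BACBCBACBABACBCBACBC ⇒ C·BC·BA·C·BA·C·BC·BA·C·BC·C·BC·BA·C·BA·C·BC·BA·C·BA
    A ↦ BC
    B ↦ C
    C ↦ BA

A->BC, B->C, C->BA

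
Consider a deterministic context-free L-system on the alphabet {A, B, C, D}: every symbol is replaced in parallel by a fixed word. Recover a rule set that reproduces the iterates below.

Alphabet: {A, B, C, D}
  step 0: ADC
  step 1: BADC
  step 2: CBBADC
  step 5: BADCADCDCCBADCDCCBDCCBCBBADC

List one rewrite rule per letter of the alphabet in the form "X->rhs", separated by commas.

  step 1 ⇒ step 2: BADC ⇒ CB·B·A·DC
    A ↦ B
    B ↦ CB
    C ↦ DC
    D ↦ A

A->B, B->CB, C->DC, D->A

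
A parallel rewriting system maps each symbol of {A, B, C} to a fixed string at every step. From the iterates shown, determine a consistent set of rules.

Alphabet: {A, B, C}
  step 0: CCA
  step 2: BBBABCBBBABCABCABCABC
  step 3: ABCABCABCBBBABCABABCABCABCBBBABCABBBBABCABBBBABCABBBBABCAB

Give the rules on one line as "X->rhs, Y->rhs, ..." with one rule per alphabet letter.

  step 2 ⇒ step 3: BBBABCBBBABCABCABCABC ⇒ ABC·ABC·ABC·BBB·ABC·AB·ABC·ABC·ABC·BBB·ABC·AB·BBB·ABC·AB·BBB·ABC·AB·BBB·ABC·AB
    A ↦ BBB
    B ↦ ABC
    C ↦ AB

A->BBB, B->ABC, C->AB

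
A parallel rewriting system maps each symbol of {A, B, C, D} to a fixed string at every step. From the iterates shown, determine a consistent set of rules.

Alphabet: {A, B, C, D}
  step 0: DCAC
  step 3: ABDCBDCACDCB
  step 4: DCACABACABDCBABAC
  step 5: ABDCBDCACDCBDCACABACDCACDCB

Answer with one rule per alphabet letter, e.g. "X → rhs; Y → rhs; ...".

  step 4 ⇒ step 5: DCACABACABDCBABAC ⇒ A·B·DC·B·DC·AC·DC·B·DC·AC·A·B·AC·DC·AC·DC·B
    A ↦ DC
    B ↦ AC
    C ↦ B
    D ↦ A

A->DC, B->AC, C->B, D->A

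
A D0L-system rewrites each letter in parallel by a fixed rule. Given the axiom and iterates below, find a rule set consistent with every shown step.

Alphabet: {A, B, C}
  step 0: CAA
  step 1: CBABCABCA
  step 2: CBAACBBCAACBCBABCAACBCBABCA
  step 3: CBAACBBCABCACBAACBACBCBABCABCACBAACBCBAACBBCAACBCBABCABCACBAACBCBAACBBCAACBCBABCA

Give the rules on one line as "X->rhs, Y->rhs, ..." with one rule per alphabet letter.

  step 2 ⇒ step 3: CBAACBBCAACBCBABCAACBCBABCA ⇒ CBA·ACB·BCA·BCA·CBA·ACB·ACB·CBA·BCA·BCA·CBA·ACB·CBA·ACB·BCA·ACB·CBA·BCA·BCA·CBA·ACB·CBA·ACB·BCA·ACB·CBA·BCA
    A ↦ BCA
    B ↦ ACB
    C ↦ CBA

A->BCA, B->ACB, C->CBA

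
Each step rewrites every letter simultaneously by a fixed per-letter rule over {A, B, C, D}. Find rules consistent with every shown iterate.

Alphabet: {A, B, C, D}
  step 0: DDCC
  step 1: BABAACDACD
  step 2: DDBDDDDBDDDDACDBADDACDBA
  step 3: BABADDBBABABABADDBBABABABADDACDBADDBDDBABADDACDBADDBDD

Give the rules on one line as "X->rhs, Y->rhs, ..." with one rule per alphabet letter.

A->DD, B->DDB, C->ACD, D->BA

  step 2 ⇒ step 3: DDBDDDDBDDDDACDBADDACDBA ⇒ BA·BA·DDB·BA·BA·BA·BA·DDB·BA·BA·BA·BA·DD·ACD·BA·DDB·DD·BA·BA·DD·ACD·BA·DDB·DD
    A ↦ DD
    B ↦ DDB
    C ↦ ACD
    D ↦ BA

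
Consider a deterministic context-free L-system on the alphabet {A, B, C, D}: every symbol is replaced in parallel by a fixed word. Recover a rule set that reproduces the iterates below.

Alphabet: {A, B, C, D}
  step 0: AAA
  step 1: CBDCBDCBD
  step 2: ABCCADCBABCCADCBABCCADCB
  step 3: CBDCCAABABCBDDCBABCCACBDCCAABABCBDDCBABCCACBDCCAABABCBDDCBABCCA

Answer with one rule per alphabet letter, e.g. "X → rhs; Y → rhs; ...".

A->CBD, B->CCA, C->AB, D->DCB

  step 2 ⇒ step 3: ABCCADCBABCCADCBABCCADCB ⇒ CBD·CCA·AB·AB·CBD·DCB·AB·CCA·CBD·CCA·AB·AB·CBD·DCB·AB·CCA·CBD·CCA·AB·AB·CBD·DCB·AB·CCA
    A ↦ CBD
    B ↦ CCA
    C ↦ AB
    D ↦ DCB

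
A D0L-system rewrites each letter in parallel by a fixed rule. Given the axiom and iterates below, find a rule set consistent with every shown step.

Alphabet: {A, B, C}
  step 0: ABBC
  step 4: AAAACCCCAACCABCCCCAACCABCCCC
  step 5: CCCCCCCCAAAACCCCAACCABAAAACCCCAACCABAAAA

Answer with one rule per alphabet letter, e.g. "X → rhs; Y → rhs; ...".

A->CC, B->AB, C->A

  step 4 ⇒ step 5: AAAACCCCAACCABCCCCAACCABCCCC ⇒ CC·CC·CC·CC·A·A·A·A·CC·CC·A·A·CC·AB·A·A·A·A·CC·CC·A·A·CC·AB·A·A·A·A
    A ↦ CC
    B ↦ AB
    C ↦ A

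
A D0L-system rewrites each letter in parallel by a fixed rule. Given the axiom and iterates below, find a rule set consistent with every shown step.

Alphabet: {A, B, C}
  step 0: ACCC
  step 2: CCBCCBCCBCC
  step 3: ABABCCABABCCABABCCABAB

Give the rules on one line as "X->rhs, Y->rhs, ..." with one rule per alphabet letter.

A->B, B->CC, C->AB

  step 2 ⇒ step 3: CCBCCBCCBCC ⇒ AB·AB·CC·AB·AB·CC·AB·AB·CC·AB·AB
    B ↦ CC
    C ↦ AB
    A ↦ B  (constrained at step 0)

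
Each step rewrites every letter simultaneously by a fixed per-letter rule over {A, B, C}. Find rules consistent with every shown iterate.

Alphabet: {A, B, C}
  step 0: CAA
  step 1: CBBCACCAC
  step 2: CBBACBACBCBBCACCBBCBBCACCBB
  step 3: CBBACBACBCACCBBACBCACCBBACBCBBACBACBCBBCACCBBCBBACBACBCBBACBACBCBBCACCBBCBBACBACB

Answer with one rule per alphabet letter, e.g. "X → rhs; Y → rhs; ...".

  step 2 ⇒ step 3: CBBACBACBCBBCACCBBCBBCACCBB ⇒ CBB·ACB·ACB·CAC·CBB·ACB·CAC·CBB·ACB·CBB·ACB·ACB·CBB·CAC·CBB·CBB·ACB·ACB·CBB·ACB·ACB·CBB·CAC·CBB·CBB·ACB·ACB
    A ↦ CAC
    B ↦ ACB
    C ↦ CBB

A->CAC, B->ACB, C->CBB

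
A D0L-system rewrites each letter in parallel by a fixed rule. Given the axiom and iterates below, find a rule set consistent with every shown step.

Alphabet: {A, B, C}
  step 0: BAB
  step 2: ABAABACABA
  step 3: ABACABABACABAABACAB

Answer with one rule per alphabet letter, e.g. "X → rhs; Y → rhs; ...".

A->AB, B->AC, C->A

  step 2 ⇒ step 3: ABAABACABA ⇒ AB·AC·AB·AB·AC·AB·A·AB·AC·AB
    A ↦ AB
    B ↦ AC
    C ↦ A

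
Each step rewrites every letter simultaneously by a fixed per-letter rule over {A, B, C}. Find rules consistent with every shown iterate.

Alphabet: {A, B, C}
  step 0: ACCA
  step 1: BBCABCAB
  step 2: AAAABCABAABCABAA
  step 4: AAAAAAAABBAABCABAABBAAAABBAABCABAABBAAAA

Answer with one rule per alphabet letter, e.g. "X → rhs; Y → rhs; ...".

A->B, B->AA, C->BCA

  step 1 ⇒ step 2: BBCABCAB ⇒ AA·AA·BCA·B·AA·BCA·B·AA
    A ↦ B
    B ↦ AA
    C ↦ BCA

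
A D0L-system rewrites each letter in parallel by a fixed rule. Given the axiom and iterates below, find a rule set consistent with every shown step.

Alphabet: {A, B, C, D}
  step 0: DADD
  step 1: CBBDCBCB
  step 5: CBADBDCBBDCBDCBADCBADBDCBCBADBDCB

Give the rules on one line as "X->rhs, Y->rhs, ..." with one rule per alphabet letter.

A->BD, B->D, C->A, D->CB

  step 0 ⇒ step 1: DADD ⇒ CB·BD·CB·CB
    A ↦ BD
    D ↦ CB
    B ↦ D  (constrained at step 1)
    C ↦ A  (constrained at step 1)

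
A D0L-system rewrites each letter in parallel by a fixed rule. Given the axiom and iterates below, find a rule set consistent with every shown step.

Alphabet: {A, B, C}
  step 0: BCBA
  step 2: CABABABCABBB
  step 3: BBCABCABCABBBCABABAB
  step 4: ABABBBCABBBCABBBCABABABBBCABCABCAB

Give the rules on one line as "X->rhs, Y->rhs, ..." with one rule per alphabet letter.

  step 3 ⇒ step 4: BBCABCABCABBBCABABAB ⇒ AB·AB·BB·C·AB·BB·C·AB·BB·C·AB·AB·AB·BB·C·AB·C·AB·C·AB
    A ↦ C
    B ↦ AB
    C ↦ BB

A->C, B->AB, C->BB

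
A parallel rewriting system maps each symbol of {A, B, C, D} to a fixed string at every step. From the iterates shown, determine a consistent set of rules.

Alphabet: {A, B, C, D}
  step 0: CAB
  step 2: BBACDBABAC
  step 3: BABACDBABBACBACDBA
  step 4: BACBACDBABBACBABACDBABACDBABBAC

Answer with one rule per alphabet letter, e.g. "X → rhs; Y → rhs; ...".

A->C, B->BA, C->DBA, D->B

  step 3 ⇒ step 4: BABACDBABBACBACDBA ⇒ BA·C·BA·C·DBA·B·BA·C·BA·BA·C·DBA·BA·C·DBA·B·BA·C
    A ↦ C
    B ↦ BA
    C ↦ DBA
    D ↦ B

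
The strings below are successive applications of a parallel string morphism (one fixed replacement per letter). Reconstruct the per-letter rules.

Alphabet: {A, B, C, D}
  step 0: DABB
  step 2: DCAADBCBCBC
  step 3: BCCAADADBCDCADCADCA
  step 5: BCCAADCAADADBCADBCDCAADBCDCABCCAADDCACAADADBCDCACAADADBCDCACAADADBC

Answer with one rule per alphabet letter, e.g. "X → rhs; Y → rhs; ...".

A->AD, B->D, C->CA, D->BC

  step 2 ⇒ step 3: DCAADBCBCBC ⇒ BC·CA·AD·AD·BC·D·CA·D·CA·D·CA
    A ↦ AD
    B ↦ D
    C ↦ CA
    D ↦ BC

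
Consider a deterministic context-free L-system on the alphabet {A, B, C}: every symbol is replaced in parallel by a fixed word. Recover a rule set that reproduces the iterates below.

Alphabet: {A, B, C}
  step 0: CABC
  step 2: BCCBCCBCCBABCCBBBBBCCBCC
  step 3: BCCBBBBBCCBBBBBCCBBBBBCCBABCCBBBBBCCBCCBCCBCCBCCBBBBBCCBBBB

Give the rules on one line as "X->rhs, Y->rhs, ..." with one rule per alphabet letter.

  step 2 ⇒ step 3: BCCBCCBCCBABCCBBBBBCCBCC ⇒ BCC·BB·BB·BCC·BB·BB·BCC·BB·BB·BCC·BA·BCC·BB·BB·BCC·BCC·BCC·BCC·BCC·BB·BB·BCC·BB·BB
    A ↦ BA
    B ↦ BCC
    C ↦ BB

A->BA, B->BCC, C->BB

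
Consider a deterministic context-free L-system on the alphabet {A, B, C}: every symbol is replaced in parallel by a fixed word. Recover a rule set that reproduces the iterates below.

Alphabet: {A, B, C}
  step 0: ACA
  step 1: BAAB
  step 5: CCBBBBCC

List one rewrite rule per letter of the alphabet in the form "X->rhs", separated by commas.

A->B, B->C, C->AA

  step 0 ⇒ step 1: ACA ⇒ B·AA·B
    A ↦ B
    C ↦ AA
    B ↦ C  (constrained at step 1)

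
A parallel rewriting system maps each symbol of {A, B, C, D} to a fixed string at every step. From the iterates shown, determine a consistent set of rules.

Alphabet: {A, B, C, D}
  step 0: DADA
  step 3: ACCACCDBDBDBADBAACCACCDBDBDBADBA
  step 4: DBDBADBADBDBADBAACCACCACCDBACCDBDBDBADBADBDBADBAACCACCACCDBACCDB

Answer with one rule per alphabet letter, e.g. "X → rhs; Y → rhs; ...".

A->DB, B->C, C->DBA, D->AC

  step 3 ⇒ step 4: ACCACCDBDBDBADBAACCACCDBDBDBADBA ⇒ DB·DBA·DBA·DB·DBA·DBA·AC·C·AC·C·AC·C·DB·AC·C·DB·DB·DBA·DBA·DB·DBA·DBA·AC·C·AC·C·AC·C·DB·AC·C·DB
    A ↦ DB
    B ↦ C
    C ↦ DBA
    D ↦ AC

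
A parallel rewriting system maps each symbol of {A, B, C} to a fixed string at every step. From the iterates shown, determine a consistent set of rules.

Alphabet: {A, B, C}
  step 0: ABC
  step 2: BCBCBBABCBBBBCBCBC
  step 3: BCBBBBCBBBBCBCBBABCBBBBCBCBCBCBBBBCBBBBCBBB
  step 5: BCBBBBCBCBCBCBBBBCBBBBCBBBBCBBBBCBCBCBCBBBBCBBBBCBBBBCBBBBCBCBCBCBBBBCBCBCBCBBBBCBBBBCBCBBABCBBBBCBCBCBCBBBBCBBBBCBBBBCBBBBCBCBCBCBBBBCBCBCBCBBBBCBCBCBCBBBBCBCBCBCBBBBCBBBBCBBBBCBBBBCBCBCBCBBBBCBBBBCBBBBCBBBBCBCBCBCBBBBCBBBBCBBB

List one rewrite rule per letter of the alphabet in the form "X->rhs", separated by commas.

  step 2 ⇒ step 3: BCBCBBABCBBBBCBCBC ⇒ BC·BBB·BC·BBB·BC·BC·BBA·BC·BBB·BC·BC·BC·BC·BBB·BC·BBB·BC·BBB
    A ↦ BBA
    B ↦ BC
    C ↦ BBB

A->BBA, B->BC, C->BBB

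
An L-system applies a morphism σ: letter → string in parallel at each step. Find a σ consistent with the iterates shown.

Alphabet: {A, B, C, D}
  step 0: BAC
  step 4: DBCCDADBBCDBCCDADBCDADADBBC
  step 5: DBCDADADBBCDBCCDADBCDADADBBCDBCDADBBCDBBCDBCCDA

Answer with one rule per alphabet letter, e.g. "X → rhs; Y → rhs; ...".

A->BC, B->C, C->DA, D->DB

  step 4 ⇒ step 5: DBCCDADBBCDBCCDADBCDADADBBC ⇒ DB·C·DA·DA·DB·BC·DB·C·C·DA·DB·C·DA·DA·DB·BC·DB·C·DA·DB·BC·DB·BC·DB·C·C·DA
    A ↦ BC
    B ↦ C
    C ↦ DA
    D ↦ DB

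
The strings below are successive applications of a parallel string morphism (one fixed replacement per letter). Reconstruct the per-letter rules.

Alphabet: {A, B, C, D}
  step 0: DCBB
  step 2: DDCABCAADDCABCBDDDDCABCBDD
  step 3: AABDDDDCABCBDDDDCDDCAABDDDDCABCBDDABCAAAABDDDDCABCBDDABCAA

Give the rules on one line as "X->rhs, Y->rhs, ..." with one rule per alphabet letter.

A->DDC, B->ABC, C->BDD, D->A

  step 2 ⇒ step 3: DDCABCAADDCABCBDDDDCABCBDD ⇒ A·A·BDD·DDC·ABC·BDD·DDC·DDC·A·A·BDD·DDC·ABC·BDD·ABC·A·A·A·A·BDD·DDC·ABC·BDD·ABC·A·A
    A ↦ DDC
    B ↦ ABC
    C ↦ BDD
    D ↦ A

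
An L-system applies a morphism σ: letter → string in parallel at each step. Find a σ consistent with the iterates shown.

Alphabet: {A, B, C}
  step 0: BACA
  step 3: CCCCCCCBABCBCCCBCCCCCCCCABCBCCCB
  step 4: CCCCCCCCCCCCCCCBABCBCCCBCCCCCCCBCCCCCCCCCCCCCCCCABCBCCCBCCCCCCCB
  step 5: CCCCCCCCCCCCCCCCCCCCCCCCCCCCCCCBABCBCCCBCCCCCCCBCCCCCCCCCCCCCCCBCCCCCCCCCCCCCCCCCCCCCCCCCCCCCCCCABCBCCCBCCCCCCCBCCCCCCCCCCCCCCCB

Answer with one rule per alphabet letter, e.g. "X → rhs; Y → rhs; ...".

  step 4 ⇒ step 5: CCCCCCCCCCCCCCCBABCBCCCBCCCCCCCBCCCCCCCCCCCCCCCCABCBCCCBCCCCCCCB ⇒ CC·CC·CC·CC·CC·CC·CC·CC·CC·CC·CC·CC·CC·CC·CC·CB·AB·CB·CC·CB·CC·CC·CC·CB·CC·CC·CC·CC·CC·CC·CC·CB·CC·CC·CC·CC·CC·CC·CC·CC·CC·CC·CC·CC·CC·CC·CC·CC·AB·CB·CC·CB·CC·CC·CC·CB·CC·CC·CC·CC·CC·CC·CC·CB
    A ↦ AB
    B ↦ CB
    C ↦ CC

A->AB, B->CB, C->CC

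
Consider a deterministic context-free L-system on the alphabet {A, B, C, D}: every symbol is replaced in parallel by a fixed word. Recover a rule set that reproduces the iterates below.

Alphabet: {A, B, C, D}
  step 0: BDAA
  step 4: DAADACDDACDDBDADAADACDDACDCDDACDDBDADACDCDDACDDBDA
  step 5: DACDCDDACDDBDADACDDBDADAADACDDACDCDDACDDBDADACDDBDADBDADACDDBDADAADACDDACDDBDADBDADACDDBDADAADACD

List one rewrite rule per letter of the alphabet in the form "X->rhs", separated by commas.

A->CD, B->A, C->DB, D->DA

  step 4 ⇒ step 5: DAADACDDACDDBDADAADACDDACDCDDACDDBDADACDCDDACDDBDA ⇒ DA·CD·CD·DA·CD·DB·DA·DA·CD·DB·DA·DA·A·DA·CD·DA·CD·CD·DA·CD·DB·DA·DA·CD·DB·DA·DB·DA·DA·CD·DB·DA·DA·A·DA·CD·DA·CD·DB·DA·DB·DA·DA·CD·DB·DA·DA·A·DA·CD
    A ↦ CD
    B ↦ A
    C ↦ DB
    D ↦ DA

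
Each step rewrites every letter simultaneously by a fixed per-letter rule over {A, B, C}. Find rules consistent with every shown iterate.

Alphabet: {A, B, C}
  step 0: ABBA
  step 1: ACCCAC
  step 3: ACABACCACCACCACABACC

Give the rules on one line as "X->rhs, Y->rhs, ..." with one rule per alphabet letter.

  step 0 ⇒ step 1: ABBA ⇒ AC·C·C·AC
    A ↦ AC
    B ↦ C
    C ↦ AB  (constrained at step 1)

A->AC, B->C, C->AB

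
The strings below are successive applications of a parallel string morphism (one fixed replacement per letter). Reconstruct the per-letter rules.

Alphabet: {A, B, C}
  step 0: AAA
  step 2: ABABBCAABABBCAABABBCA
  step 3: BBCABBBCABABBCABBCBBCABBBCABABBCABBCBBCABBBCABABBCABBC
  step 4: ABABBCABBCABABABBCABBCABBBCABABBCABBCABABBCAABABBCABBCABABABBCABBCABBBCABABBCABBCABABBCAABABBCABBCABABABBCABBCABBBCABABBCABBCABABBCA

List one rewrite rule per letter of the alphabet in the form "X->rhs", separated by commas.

A->BBC, B->AB, C->BCA

  step 3 ⇒ step 4: BBCABBBCABABBCABBCBBCABBBCABABBCABBCBBCABBBCABABBCABBC ⇒ AB·AB·BCA·BBC·AB·AB·AB·BCA·BBC·AB·BBC·AB·AB·BCA·BBC·AB·AB·BCA·AB·AB·BCA·BBC·AB·AB·AB·BCA·BBC·AB·BBC·AB·AB·BCA·BBC·AB·AB·BCA·AB·AB·BCA·BBC·AB·AB·AB·BCA·BBC·AB·BBC·AB·AB·BCA·BBC·AB·AB·BCA
    A ↦ BBC
    B ↦ AB
    C ↦ BCA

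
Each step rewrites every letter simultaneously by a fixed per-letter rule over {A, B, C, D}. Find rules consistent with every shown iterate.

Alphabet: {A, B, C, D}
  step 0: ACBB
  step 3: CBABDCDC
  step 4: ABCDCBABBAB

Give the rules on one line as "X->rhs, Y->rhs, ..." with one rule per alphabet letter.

A->D, B->C, C->AB, D->B

  step 3 ⇒ step 4: CBABDCDC ⇒ AB·C·D·C·B·AB·B·AB
    A ↦ D
    B ↦ C
    C ↦ AB
    D ↦ B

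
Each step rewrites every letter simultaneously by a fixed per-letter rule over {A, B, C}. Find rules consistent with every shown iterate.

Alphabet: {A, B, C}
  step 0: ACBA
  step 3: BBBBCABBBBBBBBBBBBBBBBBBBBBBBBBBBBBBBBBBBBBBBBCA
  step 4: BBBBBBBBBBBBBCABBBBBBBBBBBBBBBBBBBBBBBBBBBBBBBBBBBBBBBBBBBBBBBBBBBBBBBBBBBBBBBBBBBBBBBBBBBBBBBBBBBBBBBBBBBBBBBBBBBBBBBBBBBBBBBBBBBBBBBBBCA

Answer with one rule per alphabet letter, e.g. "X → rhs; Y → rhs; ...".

  step 3 ⇒ step 4: BBBBCABBBBBBBBBBBBBBBBBBBBBBBBBBBBBBBBBBBBBBBBCA ⇒ BBB·BBB·BBB·BBB·B·CA·BBB·BBB·BBB·BBB·BBB·BBB·BBB·BBB·BBB·BBB·BBB·BBB·BBB·BBB·BBB·BBB·BBB·BBB·BBB·BBB·BBB·BBB·BBB·BBB·BBB·BBB·BBB·BBB·BBB·BBB·BBB·BBB·BBB·BBB·BBB·BBB·BBB·BBB·BBB·BBB·B·CA
    A ↦ CA
    B ↦ BBB
    C ↦ B

A->CA, B->BBB, C->B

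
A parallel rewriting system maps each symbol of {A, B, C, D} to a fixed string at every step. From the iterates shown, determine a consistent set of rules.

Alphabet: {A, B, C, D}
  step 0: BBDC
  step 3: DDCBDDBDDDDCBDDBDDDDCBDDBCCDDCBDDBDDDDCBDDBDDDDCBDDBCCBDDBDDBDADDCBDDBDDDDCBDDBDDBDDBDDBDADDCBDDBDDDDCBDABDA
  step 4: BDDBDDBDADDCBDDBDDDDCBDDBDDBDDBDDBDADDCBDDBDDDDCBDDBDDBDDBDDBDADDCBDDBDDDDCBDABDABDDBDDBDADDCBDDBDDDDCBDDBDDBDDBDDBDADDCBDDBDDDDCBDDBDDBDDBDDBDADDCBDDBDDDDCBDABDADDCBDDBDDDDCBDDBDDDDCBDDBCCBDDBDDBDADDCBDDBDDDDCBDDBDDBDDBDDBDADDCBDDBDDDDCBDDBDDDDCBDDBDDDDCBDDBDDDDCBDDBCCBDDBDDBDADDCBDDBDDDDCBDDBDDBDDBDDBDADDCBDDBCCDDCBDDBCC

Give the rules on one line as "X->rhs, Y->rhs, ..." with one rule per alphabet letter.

A->BCC, B->DDC, C->BDA, D->BDD

  step 3 ⇒ step 4: DDCBDDBDDDDCBDDBDDDDCBDDBCCDDCBDDBDDDDCBDDBDDDDCBDDBCCBDDBDDBDADDCBDDBDDDDCBDDBDDBDDBDDBDADDCBDDBDDDDCBDABDA ⇒ BDD·BDD·BDA·DDC·BDD·BDD·DDC·BDD·BDD·BDD·BDD·BDA·DDC·BDD·BDD·DDC·BDD·BDD·BDD·BDD·BDA·DDC·BDD·BDD·DDC·BDA·BDA·BDD·BDD·BDA·DDC·BDD·BDD·DDC·BDD·BDD·BDD·BDD·BDA·DDC·BDD·BDD·DDC·BDD·BDD·BDD·BDD·BDA·DDC·BDD·BDD·DDC·BDA·BDA·DDC·BDD·BDD·DDC·BDD·BDD·DDC·BDD·BCC·BDD·BDD·BDA·DDC·BDD·BDD·DDC·BDD·BDD·BDD·BDD·BDA·DDC·BDD·BDD·DDC·BDD·BDD·DDC·BDD·BDD·DDC·BDD·BDD·DDC·BDD·BCC·BDD·BDD·BDA·DDC·BDD·BDD·DDC·BDD·BDD·BDD·BDD·BDA·DDC·BDD·BCC·DDC·BDD·BCC
    A ↦ BCC
    B ↦ DDC
    C ↦ BDA
    D ↦ BDD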